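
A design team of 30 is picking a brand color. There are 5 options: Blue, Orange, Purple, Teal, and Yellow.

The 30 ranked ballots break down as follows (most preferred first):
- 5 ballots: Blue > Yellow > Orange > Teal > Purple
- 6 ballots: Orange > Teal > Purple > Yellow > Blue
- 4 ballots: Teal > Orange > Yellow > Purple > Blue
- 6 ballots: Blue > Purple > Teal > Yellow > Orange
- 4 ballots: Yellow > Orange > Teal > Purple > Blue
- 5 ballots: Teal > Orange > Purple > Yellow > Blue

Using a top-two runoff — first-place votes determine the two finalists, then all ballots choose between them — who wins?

Round 1 first-place votes: Blue 11, Orange 6, Purple 0, Teal 9, Yellow 4. Blue and Teal advance.
Runoff: Blue is ranked above Teal on 11 ballots, Teal above Blue on 19.

Teal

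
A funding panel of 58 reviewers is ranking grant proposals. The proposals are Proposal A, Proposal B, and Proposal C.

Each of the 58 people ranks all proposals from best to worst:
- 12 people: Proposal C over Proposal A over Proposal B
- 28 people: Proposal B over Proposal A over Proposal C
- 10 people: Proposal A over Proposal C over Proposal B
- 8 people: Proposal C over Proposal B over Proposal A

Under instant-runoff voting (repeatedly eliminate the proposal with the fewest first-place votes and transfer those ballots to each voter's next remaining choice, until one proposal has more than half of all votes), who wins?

Proposal C

Round 1: Proposal A 10, Proposal B 28, Proposal C 20. Proposal A eliminated.
Round 2: Proposal B 28, Proposal C 30. Proposal C has a majority (≥30).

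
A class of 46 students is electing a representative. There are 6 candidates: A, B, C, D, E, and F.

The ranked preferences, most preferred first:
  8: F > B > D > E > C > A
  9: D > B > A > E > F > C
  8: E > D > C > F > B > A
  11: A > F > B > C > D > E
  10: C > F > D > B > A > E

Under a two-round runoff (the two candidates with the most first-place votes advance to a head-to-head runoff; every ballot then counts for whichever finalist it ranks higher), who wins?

Round 1 first-place votes: A 11, B 0, C 10, D 9, E 8, F 8. A and C advance.
Runoff: A is ranked above C on 20 ballots, C above A on 26.

C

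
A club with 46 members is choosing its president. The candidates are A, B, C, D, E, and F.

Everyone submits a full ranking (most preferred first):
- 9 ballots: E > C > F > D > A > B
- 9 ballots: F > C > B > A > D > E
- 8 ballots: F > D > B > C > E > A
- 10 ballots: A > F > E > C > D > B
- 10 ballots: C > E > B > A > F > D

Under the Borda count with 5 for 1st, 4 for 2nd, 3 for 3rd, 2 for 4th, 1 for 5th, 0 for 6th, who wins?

A: 9×1 + 9×2 + 8×0 + 10×5 + 10×2 = 97
B: 9×0 + 9×3 + 8×3 + 10×0 + 10×3 = 81
C: 9×4 + 9×4 + 8×2 + 10×2 + 10×5 = 158
D: 9×2 + 9×1 + 8×4 + 10×1 + 10×0 = 69
E: 9×5 + 9×0 + 8×1 + 10×3 + 10×4 = 123
F: 9×3 + 9×5 + 8×5 + 10×4 + 10×1 = 162

F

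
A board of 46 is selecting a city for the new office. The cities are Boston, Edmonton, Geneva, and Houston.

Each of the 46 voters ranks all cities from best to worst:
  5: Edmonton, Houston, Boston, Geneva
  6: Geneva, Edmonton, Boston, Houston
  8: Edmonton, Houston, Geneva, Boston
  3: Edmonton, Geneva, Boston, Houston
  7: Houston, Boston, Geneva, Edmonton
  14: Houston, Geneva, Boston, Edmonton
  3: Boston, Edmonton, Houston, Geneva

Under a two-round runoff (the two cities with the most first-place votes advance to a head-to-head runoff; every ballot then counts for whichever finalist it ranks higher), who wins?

Round 1 first-place votes: Boston 3, Edmonton 16, Geneva 6, Houston 21. Houston and Edmonton advance.
Runoff: Houston is ranked above Edmonton on 21 ballots, Edmonton above Houston on 25.

Edmonton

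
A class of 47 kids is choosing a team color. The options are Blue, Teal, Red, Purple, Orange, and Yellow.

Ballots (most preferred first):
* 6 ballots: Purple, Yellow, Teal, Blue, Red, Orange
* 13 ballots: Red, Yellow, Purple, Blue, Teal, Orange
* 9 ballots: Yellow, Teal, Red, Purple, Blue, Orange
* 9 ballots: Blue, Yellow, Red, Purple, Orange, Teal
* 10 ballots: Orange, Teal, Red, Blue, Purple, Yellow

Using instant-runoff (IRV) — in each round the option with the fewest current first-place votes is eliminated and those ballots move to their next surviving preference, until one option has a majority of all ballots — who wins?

Yellow

Round 1: Blue 9, Teal 0, Red 13, Purple 6, Orange 10, Yellow 9. Teal eliminated.
Round 2: Blue 9, Red 13, Purple 6, Orange 10, Yellow 9. Purple eliminated.
Round 3: Blue 9, Red 13, Orange 10, Yellow 15. Blue eliminated.
Round 4: Red 13, Orange 10, Yellow 24. Yellow has a majority (≥24).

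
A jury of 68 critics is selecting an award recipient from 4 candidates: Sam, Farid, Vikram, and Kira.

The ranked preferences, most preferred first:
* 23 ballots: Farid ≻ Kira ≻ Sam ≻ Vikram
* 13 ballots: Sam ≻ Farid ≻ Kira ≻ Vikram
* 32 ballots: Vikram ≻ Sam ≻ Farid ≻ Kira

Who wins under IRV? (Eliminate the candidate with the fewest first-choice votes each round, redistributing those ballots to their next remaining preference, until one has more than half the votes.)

Round 1: Sam 13, Farid 23, Vikram 32, Kira 0. Kira eliminated.
Round 2: Sam 13, Farid 23, Vikram 32. Sam eliminated.
Round 3: Farid 36, Vikram 32. Farid has a majority (≥35).

Farid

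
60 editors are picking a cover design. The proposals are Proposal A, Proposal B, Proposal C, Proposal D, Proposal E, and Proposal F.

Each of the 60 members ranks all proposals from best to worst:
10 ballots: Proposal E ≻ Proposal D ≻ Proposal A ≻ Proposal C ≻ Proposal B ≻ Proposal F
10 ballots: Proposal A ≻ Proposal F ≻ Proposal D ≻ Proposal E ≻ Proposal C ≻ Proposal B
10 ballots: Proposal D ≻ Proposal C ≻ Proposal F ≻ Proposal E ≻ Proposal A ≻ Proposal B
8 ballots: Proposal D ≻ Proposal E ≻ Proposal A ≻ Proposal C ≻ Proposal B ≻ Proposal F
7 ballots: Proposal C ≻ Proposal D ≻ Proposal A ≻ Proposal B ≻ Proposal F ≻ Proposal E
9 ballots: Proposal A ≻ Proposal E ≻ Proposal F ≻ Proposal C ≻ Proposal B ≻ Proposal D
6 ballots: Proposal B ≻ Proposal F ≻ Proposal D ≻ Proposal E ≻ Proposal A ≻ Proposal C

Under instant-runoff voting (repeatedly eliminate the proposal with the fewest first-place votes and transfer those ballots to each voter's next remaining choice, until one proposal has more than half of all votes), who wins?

Round 1: Proposal A 19, Proposal B 6, Proposal C 7, Proposal D 18, Proposal E 10, Proposal F 0. Proposal F eliminated.
Round 2: Proposal A 19, Proposal B 6, Proposal C 7, Proposal D 18, Proposal E 10. Proposal B eliminated.
Round 3: Proposal A 19, Proposal C 7, Proposal D 24, Proposal E 10. Proposal C eliminated.
Round 4: Proposal A 19, Proposal D 31, Proposal E 10. Proposal D has a majority (≥31).

Proposal D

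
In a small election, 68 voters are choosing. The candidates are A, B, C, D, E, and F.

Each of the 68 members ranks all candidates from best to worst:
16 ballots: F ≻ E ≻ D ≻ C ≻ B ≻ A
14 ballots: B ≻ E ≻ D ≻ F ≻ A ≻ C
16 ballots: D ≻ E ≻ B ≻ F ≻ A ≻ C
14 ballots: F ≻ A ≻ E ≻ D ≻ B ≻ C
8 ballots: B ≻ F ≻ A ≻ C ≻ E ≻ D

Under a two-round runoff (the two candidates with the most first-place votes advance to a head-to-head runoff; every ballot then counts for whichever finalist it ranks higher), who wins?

Round 1 first-place votes: A 0, B 22, C 0, D 16, E 0, F 30. F and B advance.
Runoff: F is ranked above B on 30 ballots, B above F on 38.

B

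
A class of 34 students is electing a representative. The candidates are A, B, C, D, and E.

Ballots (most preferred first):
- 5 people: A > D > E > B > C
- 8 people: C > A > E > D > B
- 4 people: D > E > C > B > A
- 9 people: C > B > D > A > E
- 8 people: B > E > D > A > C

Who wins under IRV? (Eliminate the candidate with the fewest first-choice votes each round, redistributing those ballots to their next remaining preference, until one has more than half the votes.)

C

Round 1: A 5, B 8, C 17, D 4, E 0. E eliminated.
Round 2: A 5, B 8, C 17, D 4. D eliminated.
Round 3: A 5, B 8, C 21. C has a majority (≥18).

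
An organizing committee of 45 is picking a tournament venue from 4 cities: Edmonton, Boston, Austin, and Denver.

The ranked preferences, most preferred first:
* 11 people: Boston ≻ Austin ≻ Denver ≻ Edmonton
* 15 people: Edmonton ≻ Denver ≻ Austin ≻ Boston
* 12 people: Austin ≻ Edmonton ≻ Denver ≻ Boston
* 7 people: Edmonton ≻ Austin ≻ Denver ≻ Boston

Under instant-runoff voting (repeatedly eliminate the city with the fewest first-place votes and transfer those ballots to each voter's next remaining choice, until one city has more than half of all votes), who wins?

Austin

Round 1: Edmonton 22, Boston 11, Austin 12, Denver 0. Denver eliminated.
Round 2: Edmonton 22, Boston 11, Austin 12. Boston eliminated.
Round 3: Edmonton 22, Austin 23. Austin has a majority (≥23).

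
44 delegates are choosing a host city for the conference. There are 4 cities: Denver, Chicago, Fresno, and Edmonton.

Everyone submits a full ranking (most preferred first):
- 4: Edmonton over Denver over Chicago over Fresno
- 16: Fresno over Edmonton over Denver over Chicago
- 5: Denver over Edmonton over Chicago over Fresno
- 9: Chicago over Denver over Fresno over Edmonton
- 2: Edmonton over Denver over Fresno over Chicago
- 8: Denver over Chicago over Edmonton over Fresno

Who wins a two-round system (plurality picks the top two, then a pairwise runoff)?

Round 1 first-place votes: Denver 13, Chicago 9, Fresno 16, Edmonton 6. Fresno and Denver advance.
Runoff: Fresno is ranked above Denver on 16 ballots, Denver above Fresno on 28.

Denver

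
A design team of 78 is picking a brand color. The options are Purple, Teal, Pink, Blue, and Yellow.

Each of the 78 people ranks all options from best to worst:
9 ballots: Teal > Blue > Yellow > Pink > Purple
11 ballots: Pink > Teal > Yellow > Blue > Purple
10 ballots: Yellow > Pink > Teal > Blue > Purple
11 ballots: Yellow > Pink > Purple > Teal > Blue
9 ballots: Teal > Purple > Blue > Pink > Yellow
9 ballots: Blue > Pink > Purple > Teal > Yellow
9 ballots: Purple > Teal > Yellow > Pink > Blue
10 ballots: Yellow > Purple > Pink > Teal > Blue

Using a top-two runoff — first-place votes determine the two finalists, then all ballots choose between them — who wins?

Round 1 first-place votes: Purple 9, Teal 18, Pink 11, Blue 9, Yellow 31. Yellow and Teal advance.
Runoff: Yellow is ranked above Teal on 31 ballots, Teal above Yellow on 47.

Teal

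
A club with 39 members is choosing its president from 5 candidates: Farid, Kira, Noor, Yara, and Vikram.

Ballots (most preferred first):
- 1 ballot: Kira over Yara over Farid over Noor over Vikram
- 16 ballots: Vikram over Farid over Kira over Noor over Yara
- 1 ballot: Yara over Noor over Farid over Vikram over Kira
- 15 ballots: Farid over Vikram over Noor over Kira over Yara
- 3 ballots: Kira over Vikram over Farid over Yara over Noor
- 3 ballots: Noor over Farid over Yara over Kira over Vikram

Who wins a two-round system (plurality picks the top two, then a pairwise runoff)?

Round 1 first-place votes: Farid 15, Kira 4, Noor 3, Yara 1, Vikram 16. Vikram and Farid advance.
Runoff: Vikram is ranked above Farid on 19 ballots, Farid above Vikram on 20.

Farid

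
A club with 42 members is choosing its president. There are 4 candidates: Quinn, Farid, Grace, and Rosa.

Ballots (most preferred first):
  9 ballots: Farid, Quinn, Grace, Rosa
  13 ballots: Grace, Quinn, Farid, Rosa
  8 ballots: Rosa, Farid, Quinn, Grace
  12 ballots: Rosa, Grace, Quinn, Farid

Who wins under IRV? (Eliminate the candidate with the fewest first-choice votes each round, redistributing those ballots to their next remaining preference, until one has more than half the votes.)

Round 1: Quinn 0, Farid 9, Grace 13, Rosa 20. Quinn eliminated.
Round 2: Farid 9, Grace 13, Rosa 20. Farid eliminated.
Round 3: Grace 22, Rosa 20. Grace has a majority (≥22).

Grace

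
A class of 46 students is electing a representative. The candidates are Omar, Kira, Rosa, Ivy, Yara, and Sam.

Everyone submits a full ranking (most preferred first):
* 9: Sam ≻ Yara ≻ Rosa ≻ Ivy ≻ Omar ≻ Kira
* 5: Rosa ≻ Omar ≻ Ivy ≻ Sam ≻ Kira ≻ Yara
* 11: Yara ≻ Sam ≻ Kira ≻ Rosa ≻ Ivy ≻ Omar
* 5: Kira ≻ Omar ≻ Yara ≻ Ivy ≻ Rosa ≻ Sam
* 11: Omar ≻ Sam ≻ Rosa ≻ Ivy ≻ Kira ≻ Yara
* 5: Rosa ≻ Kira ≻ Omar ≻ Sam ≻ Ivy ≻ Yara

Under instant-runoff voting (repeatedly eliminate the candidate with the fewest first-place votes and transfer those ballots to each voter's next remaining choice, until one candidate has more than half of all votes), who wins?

Round 1: Omar 11, Kira 5, Rosa 10, Ivy 0, Yara 11, Sam 9. Ivy eliminated.
Round 2: Omar 11, Kira 5, Rosa 10, Yara 11, Sam 9. Kira eliminated.
Round 3: Omar 16, Rosa 10, Yara 11, Sam 9. Sam eliminated.
Round 4: Omar 16, Rosa 10, Yara 20. Rosa eliminated.
Round 5: Omar 26, Yara 20. Omar has a majority (≥24).

Omar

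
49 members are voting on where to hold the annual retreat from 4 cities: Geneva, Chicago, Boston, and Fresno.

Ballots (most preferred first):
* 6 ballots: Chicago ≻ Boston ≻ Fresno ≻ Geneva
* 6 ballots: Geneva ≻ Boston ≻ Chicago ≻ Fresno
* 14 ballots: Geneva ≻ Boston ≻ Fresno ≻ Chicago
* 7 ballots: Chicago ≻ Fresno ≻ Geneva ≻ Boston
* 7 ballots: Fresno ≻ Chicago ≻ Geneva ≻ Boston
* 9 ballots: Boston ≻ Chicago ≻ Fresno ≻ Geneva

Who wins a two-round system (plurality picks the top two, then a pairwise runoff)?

Round 1 first-place votes: Geneva 20, Chicago 13, Boston 9, Fresno 7. Geneva and Chicago advance.
Runoff: Geneva is ranked above Chicago on 20 ballots, Chicago above Geneva on 29.

Chicago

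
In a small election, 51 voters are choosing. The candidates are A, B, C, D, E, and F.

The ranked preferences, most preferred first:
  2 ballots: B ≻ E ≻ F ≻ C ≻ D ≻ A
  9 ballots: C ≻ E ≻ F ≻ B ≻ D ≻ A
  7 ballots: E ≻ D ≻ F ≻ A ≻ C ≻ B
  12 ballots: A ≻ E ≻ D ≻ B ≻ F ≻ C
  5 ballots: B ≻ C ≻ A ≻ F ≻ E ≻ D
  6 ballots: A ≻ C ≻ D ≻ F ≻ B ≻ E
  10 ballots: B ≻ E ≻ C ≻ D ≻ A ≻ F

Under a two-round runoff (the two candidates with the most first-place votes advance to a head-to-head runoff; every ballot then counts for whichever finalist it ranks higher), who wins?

Round 1 first-place votes: A 18, B 17, C 9, D 0, E 7, F 0. A and B advance.
Runoff: A is ranked above B on 25 ballots, B above A on 26.

B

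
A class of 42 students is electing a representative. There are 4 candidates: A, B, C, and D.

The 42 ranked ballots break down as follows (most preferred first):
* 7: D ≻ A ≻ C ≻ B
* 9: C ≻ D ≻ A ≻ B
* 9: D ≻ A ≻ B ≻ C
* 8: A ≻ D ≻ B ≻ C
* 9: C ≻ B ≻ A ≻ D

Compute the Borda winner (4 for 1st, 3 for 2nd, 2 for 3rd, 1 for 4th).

A: 7×3 + 9×2 + 9×3 + 8×4 + 9×2 = 116
B: 7×1 + 9×1 + 9×2 + 8×2 + 9×3 = 77
C: 7×2 + 9×4 + 9×1 + 8×1 + 9×4 = 103
D: 7×4 + 9×3 + 9×4 + 8×3 + 9×1 = 124

D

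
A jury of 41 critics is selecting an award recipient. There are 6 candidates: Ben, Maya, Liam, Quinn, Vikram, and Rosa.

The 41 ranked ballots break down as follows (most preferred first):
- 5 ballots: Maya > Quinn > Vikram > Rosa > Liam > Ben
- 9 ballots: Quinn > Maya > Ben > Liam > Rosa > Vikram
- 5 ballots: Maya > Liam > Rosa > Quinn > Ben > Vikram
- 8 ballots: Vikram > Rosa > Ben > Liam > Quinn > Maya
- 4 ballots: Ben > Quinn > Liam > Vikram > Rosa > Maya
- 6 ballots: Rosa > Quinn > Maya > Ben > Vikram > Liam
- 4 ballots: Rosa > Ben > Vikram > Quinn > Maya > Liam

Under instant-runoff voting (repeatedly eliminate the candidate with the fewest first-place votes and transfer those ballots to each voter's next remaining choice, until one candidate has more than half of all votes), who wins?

Round 1: Ben 4, Maya 10, Liam 0, Quinn 9, Vikram 8, Rosa 10. Liam eliminated.
Round 2: Ben 4, Maya 10, Quinn 9, Vikram 8, Rosa 10. Ben eliminated.
Round 3: Maya 10, Quinn 13, Vikram 8, Rosa 10. Vikram eliminated.
Round 4: Maya 10, Quinn 13, Rosa 18. Maya eliminated.
Round 5: Quinn 18, Rosa 23. Rosa has a majority (≥21).

Rosa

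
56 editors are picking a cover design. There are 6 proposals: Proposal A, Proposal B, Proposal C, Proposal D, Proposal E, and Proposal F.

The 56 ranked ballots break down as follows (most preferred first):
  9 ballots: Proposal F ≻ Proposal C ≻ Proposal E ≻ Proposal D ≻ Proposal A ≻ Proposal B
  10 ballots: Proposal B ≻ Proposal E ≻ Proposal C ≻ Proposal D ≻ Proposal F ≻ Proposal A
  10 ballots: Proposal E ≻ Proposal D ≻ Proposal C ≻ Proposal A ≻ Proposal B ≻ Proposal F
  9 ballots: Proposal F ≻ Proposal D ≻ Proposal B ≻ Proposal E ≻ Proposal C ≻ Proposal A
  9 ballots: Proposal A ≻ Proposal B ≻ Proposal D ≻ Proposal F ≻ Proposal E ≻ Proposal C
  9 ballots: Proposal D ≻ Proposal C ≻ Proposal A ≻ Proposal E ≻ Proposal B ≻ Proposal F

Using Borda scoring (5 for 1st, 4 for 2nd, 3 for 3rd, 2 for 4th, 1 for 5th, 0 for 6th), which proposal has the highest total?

Proposal A: 9×1 + 10×0 + 10×2 + 9×0 + 9×5 + 9×3 = 101
Proposal B: 9×0 + 10×5 + 10×1 + 9×3 + 9×4 + 9×1 = 132
Proposal C: 9×4 + 10×3 + 10×3 + 9×1 + 9×0 + 9×4 = 141
Proposal D: 9×2 + 10×2 + 10×4 + 9×4 + 9×3 + 9×5 = 186
Proposal E: 9×3 + 10×4 + 10×5 + 9×2 + 9×1 + 9×2 = 162
Proposal F: 9×5 + 10×1 + 10×0 + 9×5 + 9×2 + 9×0 = 118

Proposal D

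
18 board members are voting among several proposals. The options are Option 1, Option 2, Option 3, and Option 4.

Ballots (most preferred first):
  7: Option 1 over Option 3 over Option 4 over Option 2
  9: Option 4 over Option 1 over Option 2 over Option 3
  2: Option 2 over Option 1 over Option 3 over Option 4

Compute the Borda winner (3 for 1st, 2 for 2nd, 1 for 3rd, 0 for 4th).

Option 1: 7×3 + 9×2 + 2×2 = 43
Option 2: 7×0 + 9×1 + 2×3 = 15
Option 3: 7×2 + 9×0 + 2×1 = 16
Option 4: 7×1 + 9×3 + 2×0 = 34

Option 1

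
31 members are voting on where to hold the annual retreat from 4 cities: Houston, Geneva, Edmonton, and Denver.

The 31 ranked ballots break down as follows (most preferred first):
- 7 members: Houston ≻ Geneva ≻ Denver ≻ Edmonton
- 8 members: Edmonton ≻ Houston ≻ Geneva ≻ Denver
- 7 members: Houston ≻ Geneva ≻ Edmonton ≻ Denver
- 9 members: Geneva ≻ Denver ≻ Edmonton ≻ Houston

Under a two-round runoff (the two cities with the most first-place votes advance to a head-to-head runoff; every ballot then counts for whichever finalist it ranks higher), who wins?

Houston

Round 1 first-place votes: Houston 14, Geneva 9, Edmonton 8, Denver 0. Houston and Geneva advance.
Runoff: Houston is ranked above Geneva on 22 ballots, Geneva above Houston on 9.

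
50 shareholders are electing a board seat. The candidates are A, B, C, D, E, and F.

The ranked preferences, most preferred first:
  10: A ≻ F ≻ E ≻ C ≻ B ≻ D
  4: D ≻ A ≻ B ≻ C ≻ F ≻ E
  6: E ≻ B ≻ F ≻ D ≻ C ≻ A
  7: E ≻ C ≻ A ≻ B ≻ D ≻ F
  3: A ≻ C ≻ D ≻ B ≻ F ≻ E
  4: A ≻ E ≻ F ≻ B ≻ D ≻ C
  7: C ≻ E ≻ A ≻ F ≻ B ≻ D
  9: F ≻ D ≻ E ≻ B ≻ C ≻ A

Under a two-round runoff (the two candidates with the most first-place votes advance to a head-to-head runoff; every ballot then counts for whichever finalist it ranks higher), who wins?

Round 1 first-place votes: A 17, B 0, C 7, D 4, E 13, F 9. A and E advance.
Runoff: A is ranked above E on 21 ballots, E above A on 29.

E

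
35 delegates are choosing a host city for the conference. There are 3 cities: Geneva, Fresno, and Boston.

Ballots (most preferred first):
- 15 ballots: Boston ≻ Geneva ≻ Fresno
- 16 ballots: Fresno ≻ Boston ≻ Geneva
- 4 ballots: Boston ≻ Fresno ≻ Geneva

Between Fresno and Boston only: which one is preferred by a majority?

Fresno is ranked above Boston on 16 ballots; Boston above Fresno on 19.

Boston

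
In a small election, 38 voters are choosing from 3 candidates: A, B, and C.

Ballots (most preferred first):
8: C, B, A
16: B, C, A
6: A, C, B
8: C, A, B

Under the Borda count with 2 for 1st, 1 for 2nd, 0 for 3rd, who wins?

C

A: 8×0 + 16×0 + 6×2 + 8×1 = 20
B: 8×1 + 16×2 + 6×0 + 8×0 = 40
C: 8×2 + 16×1 + 6×1 + 8×2 = 54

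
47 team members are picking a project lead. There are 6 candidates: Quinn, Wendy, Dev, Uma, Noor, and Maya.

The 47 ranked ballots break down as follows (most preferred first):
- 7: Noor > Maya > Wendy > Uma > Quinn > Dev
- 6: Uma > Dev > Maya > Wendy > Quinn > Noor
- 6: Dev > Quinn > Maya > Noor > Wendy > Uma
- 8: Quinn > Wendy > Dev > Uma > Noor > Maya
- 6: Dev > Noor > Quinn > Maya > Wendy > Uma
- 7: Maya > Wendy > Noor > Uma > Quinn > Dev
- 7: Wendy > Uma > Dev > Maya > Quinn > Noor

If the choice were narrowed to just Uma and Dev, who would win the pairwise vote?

Uma is ranked above Dev on 27 ballots; Dev above Uma on 20.

Uma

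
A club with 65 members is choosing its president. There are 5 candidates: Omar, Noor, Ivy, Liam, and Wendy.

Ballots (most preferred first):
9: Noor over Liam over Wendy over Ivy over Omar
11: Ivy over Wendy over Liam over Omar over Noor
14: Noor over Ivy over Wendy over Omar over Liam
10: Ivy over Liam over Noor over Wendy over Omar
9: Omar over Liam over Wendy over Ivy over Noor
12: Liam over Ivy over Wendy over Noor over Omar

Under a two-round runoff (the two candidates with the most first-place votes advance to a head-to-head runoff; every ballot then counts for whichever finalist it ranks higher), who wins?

Ivy

Round 1 first-place votes: Omar 9, Noor 23, Ivy 21, Liam 12, Wendy 0. Noor and Ivy advance.
Runoff: Noor is ranked above Ivy on 23 ballots, Ivy above Noor on 42.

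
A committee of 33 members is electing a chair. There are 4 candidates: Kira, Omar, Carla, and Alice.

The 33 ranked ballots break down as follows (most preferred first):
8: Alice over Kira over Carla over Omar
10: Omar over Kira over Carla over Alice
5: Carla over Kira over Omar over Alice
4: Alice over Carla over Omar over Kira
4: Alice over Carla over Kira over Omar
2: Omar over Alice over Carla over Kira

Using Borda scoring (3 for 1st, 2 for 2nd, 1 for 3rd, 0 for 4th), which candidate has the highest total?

Alice

Kira: 8×2 + 10×2 + 5×2 + 4×0 + 4×1 + 2×0 = 50
Omar: 8×0 + 10×3 + 5×1 + 4×1 + 4×0 + 2×3 = 45
Carla: 8×1 + 10×1 + 5×3 + 4×2 + 4×2 + 2×1 = 51
Alice: 8×3 + 10×0 + 5×0 + 4×3 + 4×3 + 2×2 = 52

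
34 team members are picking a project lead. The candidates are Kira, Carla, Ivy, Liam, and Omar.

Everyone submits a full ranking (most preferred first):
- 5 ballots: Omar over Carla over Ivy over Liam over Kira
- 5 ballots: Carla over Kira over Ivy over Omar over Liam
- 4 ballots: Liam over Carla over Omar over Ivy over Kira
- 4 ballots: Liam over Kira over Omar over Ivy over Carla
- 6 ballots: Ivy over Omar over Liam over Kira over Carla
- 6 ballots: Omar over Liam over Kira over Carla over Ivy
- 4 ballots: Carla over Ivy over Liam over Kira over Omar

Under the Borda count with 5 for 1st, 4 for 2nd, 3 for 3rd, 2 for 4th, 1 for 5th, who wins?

Omar

Kira: 5×1 + 5×4 + 4×1 + 4×4 + 6×2 + 6×3 + 4×2 = 83
Carla: 5×4 + 5×5 + 4×4 + 4×1 + 6×1 + 6×2 + 4×5 = 103
Ivy: 5×3 + 5×3 + 4×2 + 4×2 + 6×5 + 6×1 + 4×4 = 98
Liam: 5×2 + 5×1 + 4×5 + 4×5 + 6×3 + 6×4 + 4×3 = 109
Omar: 5×5 + 5×2 + 4×3 + 4×3 + 6×4 + 6×5 + 4×1 = 117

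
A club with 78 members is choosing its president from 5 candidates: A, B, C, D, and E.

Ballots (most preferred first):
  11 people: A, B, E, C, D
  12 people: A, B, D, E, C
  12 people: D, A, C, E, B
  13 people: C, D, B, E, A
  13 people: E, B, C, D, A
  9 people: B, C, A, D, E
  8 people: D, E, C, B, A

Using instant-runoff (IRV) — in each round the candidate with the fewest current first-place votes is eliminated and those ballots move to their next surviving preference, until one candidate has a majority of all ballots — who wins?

Round 1: A 23, B 9, C 13, D 20, E 13. B eliminated.
Round 2: A 23, C 22, D 20, E 13. E eliminated.
Round 3: A 23, C 35, D 20. D eliminated.
Round 4: A 35, C 43. C has a majority (≥40).

C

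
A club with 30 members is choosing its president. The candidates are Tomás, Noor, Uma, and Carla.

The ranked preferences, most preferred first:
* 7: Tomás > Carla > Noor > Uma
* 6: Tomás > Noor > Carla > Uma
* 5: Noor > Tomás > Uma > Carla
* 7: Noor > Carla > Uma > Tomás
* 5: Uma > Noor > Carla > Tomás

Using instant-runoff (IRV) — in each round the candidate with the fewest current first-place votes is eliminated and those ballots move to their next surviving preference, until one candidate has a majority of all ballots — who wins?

Noor

Round 1: Tomás 13, Noor 12, Uma 5, Carla 0. Carla eliminated.
Round 2: Tomás 13, Noor 12, Uma 5. Uma eliminated.
Round 3: Tomás 13, Noor 17. Noor has a majority (≥16).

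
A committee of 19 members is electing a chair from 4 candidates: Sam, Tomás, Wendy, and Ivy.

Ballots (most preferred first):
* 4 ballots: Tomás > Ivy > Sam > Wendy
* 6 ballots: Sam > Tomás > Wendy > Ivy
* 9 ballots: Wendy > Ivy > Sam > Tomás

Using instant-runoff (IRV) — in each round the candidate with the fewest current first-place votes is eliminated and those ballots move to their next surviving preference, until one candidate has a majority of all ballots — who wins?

Sam

Round 1: Sam 6, Tomás 4, Wendy 9, Ivy 0. Ivy eliminated.
Round 2: Sam 6, Tomás 4, Wendy 9. Tomás eliminated.
Round 3: Sam 10, Wendy 9. Sam has a majority (≥10).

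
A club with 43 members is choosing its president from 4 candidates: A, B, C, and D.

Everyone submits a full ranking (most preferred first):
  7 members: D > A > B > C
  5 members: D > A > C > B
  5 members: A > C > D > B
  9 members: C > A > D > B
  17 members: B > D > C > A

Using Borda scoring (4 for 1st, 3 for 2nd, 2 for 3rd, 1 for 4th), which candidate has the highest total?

A: 7×3 + 5×3 + 5×4 + 9×3 + 17×1 = 100
B: 7×2 + 5×1 + 5×1 + 9×1 + 17×4 = 101
C: 7×1 + 5×2 + 5×3 + 9×4 + 17×2 = 102
D: 7×4 + 5×4 + 5×2 + 9×2 + 17×3 = 127

D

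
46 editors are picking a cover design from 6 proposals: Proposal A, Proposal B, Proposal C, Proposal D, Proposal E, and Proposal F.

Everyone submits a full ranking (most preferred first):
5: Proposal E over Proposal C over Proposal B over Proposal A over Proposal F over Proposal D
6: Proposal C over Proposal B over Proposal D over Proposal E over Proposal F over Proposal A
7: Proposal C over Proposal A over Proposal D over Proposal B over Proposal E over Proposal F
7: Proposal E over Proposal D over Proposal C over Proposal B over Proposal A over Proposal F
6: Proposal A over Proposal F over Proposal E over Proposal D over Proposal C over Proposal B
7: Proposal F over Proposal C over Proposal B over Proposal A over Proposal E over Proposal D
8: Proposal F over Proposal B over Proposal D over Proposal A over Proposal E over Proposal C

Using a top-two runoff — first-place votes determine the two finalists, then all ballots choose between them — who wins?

Proposal C

Round 1 first-place votes: Proposal A 6, Proposal B 0, Proposal C 13, Proposal D 0, Proposal E 12, Proposal F 15. Proposal F and Proposal C advance.
Runoff: Proposal F is ranked above Proposal C on 21 ballots, Proposal C above Proposal F on 25.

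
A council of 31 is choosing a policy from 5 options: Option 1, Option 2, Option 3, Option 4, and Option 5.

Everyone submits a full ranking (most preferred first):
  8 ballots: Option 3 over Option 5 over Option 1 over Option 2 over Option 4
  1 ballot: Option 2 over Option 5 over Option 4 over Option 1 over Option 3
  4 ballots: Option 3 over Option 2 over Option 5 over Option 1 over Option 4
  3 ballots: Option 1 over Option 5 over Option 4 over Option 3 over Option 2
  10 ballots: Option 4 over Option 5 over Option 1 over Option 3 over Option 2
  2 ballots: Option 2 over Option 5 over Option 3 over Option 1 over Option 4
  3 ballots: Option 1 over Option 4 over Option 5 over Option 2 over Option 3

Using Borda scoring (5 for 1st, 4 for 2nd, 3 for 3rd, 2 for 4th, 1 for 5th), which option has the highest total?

Option 5

Option 1: 8×3 + 1×2 + 4×2 + 3×5 + 10×3 + 2×2 + 3×5 = 98
Option 2: 8×2 + 1×5 + 4×4 + 3×1 + 10×1 + 2×5 + 3×2 = 66
Option 3: 8×5 + 1×1 + 4×5 + 3×2 + 10×2 + 2×3 + 3×1 = 96
Option 4: 8×1 + 1×3 + 4×1 + 3×3 + 10×5 + 2×1 + 3×4 = 88
Option 5: 8×4 + 1×4 + 4×3 + 3×4 + 10×4 + 2×4 + 3×3 = 117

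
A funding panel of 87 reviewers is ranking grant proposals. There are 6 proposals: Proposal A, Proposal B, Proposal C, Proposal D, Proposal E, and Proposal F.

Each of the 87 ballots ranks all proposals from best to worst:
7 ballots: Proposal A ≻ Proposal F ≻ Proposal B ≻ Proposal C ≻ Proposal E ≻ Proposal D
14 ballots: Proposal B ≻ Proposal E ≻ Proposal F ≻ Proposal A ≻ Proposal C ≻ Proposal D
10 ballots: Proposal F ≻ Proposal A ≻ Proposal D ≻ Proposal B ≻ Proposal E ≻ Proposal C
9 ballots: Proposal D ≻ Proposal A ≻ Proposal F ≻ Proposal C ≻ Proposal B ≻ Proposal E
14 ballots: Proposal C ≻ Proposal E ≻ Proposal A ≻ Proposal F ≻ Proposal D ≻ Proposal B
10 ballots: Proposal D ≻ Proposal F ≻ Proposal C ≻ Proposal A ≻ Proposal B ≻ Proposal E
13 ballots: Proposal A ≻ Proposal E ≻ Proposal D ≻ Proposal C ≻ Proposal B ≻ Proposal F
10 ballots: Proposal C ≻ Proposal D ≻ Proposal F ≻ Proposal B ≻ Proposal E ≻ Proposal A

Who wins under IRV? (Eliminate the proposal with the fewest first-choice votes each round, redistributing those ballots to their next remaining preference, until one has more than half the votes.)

Proposal A

Round 1: Proposal A 20, Proposal B 14, Proposal C 24, Proposal D 19, Proposal E 0, Proposal F 10. Proposal E eliminated.
Round 2: Proposal A 20, Proposal B 14, Proposal C 24, Proposal D 19, Proposal F 10. Proposal F eliminated.
Round 3: Proposal A 30, Proposal B 14, Proposal C 24, Proposal D 19. Proposal B eliminated.
Round 4: Proposal A 44, Proposal C 24, Proposal D 19. Proposal A has a majority (≥44).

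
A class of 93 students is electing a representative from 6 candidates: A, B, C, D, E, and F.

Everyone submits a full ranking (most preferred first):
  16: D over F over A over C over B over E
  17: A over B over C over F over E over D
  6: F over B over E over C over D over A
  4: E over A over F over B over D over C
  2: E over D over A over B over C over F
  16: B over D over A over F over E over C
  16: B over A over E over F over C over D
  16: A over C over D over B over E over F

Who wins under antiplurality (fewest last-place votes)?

B

Last-place votes: A 6, B 0, C 20, D 33, E 16, F 18.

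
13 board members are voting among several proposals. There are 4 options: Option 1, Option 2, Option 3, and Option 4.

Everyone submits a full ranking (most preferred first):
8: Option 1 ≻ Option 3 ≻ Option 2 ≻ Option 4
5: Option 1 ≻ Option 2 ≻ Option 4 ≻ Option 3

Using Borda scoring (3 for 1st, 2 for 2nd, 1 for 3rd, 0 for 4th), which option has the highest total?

Option 1

Option 1: 8×3 + 5×3 = 39
Option 2: 8×1 + 5×2 = 18
Option 3: 8×2 + 5×0 = 16
Option 4: 8×0 + 5×1 = 5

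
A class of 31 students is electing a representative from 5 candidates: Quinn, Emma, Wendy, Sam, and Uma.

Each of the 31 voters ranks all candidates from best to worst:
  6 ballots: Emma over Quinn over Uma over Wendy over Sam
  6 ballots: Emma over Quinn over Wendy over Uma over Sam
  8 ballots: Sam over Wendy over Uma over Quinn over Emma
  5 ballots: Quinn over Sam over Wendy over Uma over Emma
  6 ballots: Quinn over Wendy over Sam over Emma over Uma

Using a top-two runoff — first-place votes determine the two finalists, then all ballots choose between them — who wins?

Quinn

Round 1 first-place votes: Quinn 11, Emma 12, Wendy 0, Sam 8, Uma 0. Emma and Quinn advance.
Runoff: Emma is ranked above Quinn on 12 ballots, Quinn above Emma on 19.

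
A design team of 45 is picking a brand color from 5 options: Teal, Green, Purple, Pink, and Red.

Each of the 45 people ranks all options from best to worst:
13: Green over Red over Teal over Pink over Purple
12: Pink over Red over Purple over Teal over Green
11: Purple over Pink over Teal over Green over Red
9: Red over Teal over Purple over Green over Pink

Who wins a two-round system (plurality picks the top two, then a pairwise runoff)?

Pink

Round 1 first-place votes: Teal 0, Green 13, Purple 11, Pink 12, Red 9. Green and Pink advance.
Runoff: Green is ranked above Pink on 22 ballots, Pink above Green on 23.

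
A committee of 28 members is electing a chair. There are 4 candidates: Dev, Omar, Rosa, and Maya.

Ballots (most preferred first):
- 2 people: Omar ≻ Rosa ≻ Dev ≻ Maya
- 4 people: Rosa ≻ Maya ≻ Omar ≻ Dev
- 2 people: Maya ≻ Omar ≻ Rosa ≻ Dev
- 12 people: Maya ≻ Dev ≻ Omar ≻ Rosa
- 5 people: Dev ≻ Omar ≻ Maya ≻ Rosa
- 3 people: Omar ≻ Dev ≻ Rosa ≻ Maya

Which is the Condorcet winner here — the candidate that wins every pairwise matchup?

Maya

Maya vs Dev: 18–10
Maya vs Omar: 18–10
Maya vs Rosa: 19–9
Maya beats every other candidate.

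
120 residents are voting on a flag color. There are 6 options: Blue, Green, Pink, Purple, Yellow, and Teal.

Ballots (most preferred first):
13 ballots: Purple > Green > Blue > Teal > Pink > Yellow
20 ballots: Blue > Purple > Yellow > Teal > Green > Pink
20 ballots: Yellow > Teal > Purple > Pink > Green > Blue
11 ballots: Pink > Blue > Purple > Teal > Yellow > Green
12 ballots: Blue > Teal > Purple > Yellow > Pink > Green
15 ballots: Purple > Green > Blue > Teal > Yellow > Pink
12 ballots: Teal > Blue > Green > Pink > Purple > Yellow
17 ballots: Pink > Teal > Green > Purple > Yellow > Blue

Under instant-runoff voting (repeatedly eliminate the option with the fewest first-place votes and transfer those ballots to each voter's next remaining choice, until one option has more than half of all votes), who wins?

Purple

Round 1: Blue 32, Green 0, Pink 28, Purple 28, Yellow 20, Teal 12. Green eliminated.
Round 2: Blue 32, Pink 28, Purple 28, Yellow 20, Teal 12. Teal eliminated.
Round 3: Blue 44, Pink 28, Purple 28, Yellow 20. Yellow eliminated.
Round 4: Blue 44, Pink 28, Purple 48. Pink eliminated.
Round 5: Blue 55, Purple 65. Purple has a majority (≥61).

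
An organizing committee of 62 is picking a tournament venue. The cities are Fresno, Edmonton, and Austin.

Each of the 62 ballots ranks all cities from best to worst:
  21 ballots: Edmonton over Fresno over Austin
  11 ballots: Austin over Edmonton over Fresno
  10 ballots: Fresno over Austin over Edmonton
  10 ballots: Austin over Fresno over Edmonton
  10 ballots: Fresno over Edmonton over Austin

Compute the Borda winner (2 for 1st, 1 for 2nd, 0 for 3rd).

Fresno

Fresno: 21×1 + 11×0 + 10×2 + 10×1 + 10×2 = 71
Edmonton: 21×2 + 11×1 + 10×0 + 10×0 + 10×1 = 63
Austin: 21×0 + 11×2 + 10×1 + 10×2 + 10×0 = 52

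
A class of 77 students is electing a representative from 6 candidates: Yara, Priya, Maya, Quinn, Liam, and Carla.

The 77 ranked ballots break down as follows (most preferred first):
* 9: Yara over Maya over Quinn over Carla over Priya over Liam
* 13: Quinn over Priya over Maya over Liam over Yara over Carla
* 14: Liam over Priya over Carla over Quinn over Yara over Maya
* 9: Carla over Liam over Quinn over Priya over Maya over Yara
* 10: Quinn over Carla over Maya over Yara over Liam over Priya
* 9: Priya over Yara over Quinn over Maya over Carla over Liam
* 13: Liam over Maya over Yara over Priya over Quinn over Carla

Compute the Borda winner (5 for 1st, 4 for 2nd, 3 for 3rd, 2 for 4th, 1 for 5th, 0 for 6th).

Yara: 9×5 + 13×1 + 14×1 + 9×0 + 10×2 + 9×4 + 13×3 = 167
Priya: 9×1 + 13×4 + 14×4 + 9×2 + 10×0 + 9×5 + 13×2 = 206
Maya: 9×4 + 13×3 + 14×0 + 9×1 + 10×3 + 9×2 + 13×4 = 184
Quinn: 9×3 + 13×5 + 14×2 + 9×3 + 10×5 + 9×3 + 13×1 = 237
Liam: 9×0 + 13×2 + 14×5 + 9×4 + 10×1 + 9×0 + 13×5 = 207
Carla: 9×2 + 13×0 + 14×3 + 9×5 + 10×4 + 9×1 + 13×0 = 154

Quinn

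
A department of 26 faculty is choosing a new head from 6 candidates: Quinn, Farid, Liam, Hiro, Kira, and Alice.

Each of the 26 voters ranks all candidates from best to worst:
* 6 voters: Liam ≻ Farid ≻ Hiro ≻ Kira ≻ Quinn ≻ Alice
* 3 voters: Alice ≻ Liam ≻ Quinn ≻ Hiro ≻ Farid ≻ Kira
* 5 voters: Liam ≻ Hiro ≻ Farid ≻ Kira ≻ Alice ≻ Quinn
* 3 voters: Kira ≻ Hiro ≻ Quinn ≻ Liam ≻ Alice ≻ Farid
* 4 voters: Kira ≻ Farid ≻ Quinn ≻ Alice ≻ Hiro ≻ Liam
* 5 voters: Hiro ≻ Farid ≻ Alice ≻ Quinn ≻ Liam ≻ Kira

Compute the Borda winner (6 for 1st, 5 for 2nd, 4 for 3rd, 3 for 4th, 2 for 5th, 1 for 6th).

Hiro

Quinn: 6×2 + 3×4 + 5×1 + 3×4 + 4×4 + 5×3 = 72
Farid: 6×5 + 3×2 + 5×4 + 3×1 + 4×5 + 5×5 = 104
Liam: 6×6 + 3×5 + 5×6 + 3×3 + 4×1 + 5×2 = 104
Hiro: 6×4 + 3×3 + 5×5 + 3×5 + 4×2 + 5×6 = 111
Kira: 6×3 + 3×1 + 5×3 + 3×6 + 4×6 + 5×1 = 83
Alice: 6×1 + 3×6 + 5×2 + 3×2 + 4×3 + 5×4 = 72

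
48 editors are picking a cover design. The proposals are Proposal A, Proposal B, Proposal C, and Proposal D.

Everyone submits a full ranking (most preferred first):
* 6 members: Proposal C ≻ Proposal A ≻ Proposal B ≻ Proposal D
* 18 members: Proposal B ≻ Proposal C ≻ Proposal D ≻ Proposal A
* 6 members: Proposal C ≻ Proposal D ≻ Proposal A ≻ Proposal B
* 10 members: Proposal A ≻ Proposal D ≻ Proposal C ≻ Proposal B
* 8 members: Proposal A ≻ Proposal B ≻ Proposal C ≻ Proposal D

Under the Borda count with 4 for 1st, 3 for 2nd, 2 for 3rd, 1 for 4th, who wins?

Proposal A: 6×3 + 18×1 + 6×2 + 10×4 + 8×4 = 120
Proposal B: 6×2 + 18×4 + 6×1 + 10×1 + 8×3 = 124
Proposal C: 6×4 + 18×3 + 6×4 + 10×2 + 8×2 = 138
Proposal D: 6×1 + 18×2 + 6×3 + 10×3 + 8×1 = 98

Proposal C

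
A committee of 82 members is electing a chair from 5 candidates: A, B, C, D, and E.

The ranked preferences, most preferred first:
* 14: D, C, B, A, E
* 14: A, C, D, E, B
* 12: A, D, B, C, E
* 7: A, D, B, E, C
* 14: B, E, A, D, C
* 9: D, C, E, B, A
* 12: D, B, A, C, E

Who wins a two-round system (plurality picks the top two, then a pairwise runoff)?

Round 1 first-place votes: A 33, B 14, C 0, D 35, E 0. D and A advance.
Runoff: D is ranked above A on 35 ballots, A above D on 47.

A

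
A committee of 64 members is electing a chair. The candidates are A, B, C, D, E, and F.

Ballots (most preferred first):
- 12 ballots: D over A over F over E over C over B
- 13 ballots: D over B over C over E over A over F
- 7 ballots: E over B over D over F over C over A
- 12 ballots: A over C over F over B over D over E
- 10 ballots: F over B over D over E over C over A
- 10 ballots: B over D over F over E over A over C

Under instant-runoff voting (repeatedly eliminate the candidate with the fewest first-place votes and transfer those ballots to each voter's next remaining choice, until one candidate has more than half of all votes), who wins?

B

Round 1: A 12, B 10, C 0, D 25, E 7, F 10. C eliminated.
Round 2: A 12, B 10, D 25, E 7, F 10. E eliminated.
Round 3: A 12, B 17, D 25, F 10. F eliminated.
Round 4: A 12, B 27, D 25. A eliminated.
Round 5: B 39, D 25. B has a majority (≥33).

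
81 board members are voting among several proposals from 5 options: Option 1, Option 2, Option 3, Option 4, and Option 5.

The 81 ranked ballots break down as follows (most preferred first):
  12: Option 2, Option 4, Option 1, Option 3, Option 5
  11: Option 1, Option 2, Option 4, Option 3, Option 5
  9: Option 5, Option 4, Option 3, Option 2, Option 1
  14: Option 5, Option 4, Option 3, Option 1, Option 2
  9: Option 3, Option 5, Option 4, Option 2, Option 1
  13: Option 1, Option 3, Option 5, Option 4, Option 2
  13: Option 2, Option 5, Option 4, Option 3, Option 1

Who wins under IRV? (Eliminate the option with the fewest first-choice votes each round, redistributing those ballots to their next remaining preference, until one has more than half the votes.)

Option 5

Round 1: Option 1 24, Option 2 25, Option 3 9, Option 4 0, Option 5 23. Option 4 eliminated.
Round 2: Option 1 24, Option 2 25, Option 3 9, Option 5 23. Option 3 eliminated.
Round 3: Option 1 24, Option 2 25, Option 5 32. Option 1 eliminated.
Round 4: Option 2 36, Option 5 45. Option 5 has a majority (≥41).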